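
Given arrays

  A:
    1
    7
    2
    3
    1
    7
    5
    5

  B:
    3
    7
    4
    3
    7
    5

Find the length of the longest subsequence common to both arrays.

4

Match 7 [2,2]; then 3 [4,4]; then 7 [6,5]; then 5 [8,6] — 4 values in the same relative order in both. dp[8][6] = 4 confirms this is the maximum.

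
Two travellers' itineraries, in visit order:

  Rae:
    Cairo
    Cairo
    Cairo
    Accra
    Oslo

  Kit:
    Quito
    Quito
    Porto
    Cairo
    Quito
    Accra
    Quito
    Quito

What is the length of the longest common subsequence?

One common subsequence of length 2: Cairo [1,4], Accra [4,6]. Since dp[5][8] = 2, nothing longer is possible.

2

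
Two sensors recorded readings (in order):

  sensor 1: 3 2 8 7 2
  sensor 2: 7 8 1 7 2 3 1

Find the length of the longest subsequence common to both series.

3

One common subsequence of length 3: 8 (sensor 1 #3, sensor 2 #2), 7 (sensor 1 #4, sensor 2 #4), 2 (sensor 1 #5, sensor 2 #5). Since dp[5][7] = 3, nothing longer is possible.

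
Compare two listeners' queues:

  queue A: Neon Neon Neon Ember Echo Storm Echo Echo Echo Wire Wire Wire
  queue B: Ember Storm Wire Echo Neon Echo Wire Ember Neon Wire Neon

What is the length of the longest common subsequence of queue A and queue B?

6

Match Ember (queue A #4, queue B #1); then Storm (queue A #6, queue B #2); then Echo (queue A #7, queue B #4); then Echo (queue A #9, queue B #6); then Wire (queue A #10, queue B #7); then Wire (queue A #11, queue B #10) — 6 songs in the same relative order in both, and the DP table's final entry dp[12][11] is also 6, so no common subsequence is longer.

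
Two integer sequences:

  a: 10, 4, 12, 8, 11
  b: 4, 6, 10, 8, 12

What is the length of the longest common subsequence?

Pick 10 at a[1]=b[3] → 12 at a[3]=b[5]; all 2 values appear in both, in order. dp[5][5] = 2 confirms this is the maximum.

2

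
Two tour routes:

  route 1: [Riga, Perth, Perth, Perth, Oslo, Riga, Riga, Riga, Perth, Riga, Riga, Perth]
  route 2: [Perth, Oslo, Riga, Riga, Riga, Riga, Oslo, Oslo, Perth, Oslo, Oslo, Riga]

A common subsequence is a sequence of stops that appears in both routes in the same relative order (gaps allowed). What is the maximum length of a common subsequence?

Match Perth [4,1]; then Oslo [5,2]; then Riga [6,4]; then Riga [7,5]; then Riga [8,6]; then Perth [9,9]; then Riga [11,12] — 7 stops in the same relative order in both. Since dp[12][12] = 7, nothing longer is possible.

7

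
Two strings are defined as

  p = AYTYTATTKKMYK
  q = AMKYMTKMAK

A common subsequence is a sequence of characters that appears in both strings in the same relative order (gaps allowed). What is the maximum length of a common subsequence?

Let dp[i][j] be the LCS length of the first i characters of p and the first j characters of q. dp[i][j] = dp[i-1][j-1]+1 when the i-th and j-th characters match, else max(dp[i-1][j], dp[i][j-1]).
    ·  A  M  K  Y  M  T  K  M  A  K
 ·  0  0  0  0  0  0  0  0  0  0  0
 A  0  1  1  1  1  1  1  1  1  1  1
 Y  0  1  1  1  2  2  2  2  2  2  2
 T  0  1  1  1  2  2  3  3  3  3  3
 Y  0  1  1  1  2  2  3  3  3  3  3
 T  0  1  1  1  2  2  3  3  3  3  3
 A  0  1  1  1  2  2  3  3  3  4  4
 T  0  1  1  1  2  2  3  3  3  4  4
 T  0  1  1  1  2  2  3  3  3  4  4
 K  0  1  1  2  2  2  3  4  4  4  5
 K  0  1  1  2  2  2  3  4  4  4  5
 M  0  1  2  2  2  3  3  4  5  5  5
 Y  0  1  2  2  3  3  3  4  5  5  5
 K  0  1  2  3  3  3  3  4  5  5  6
dp[13][10] = 6. One LCS (by backtracking along matches): AYTKMK.

6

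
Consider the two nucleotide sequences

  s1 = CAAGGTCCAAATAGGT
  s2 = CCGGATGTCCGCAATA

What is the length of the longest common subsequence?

10

One common subsequence of length 10: C at s1[1]=s2[2], A at s1[2]=s2[5], G at s1[5]=s2[7], T at s1[6]=s2[8], C at s1[7]=s2[10], C at s1[8]=s2[12], A at s1[10]=s2[13], A at s1[11]=s2[14], T at s1[12]=s2[15], A at s1[13]=s2[16]. dp[16][16] = 10 confirms this is the maximum.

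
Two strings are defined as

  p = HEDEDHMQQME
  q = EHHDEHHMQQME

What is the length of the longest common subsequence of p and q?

9

Let dp[i][j] be the LCS length of the first i characters of p and the first j characters of q. dp[i][j] = dp[i-1][j-1]+1 when the i-th and j-th characters match, else max(dp[i-1][j], dp[i][j-1]).
    ·  E  H  H  D  E  H  H  M  Q  Q  M  E
 ·  0  0  0  0  0  0  0  0  0  0  0  0  0
 H  0  0  1  1  1  1  1  1  1  1  1  1  1
 E  0  1  1  1  1  2  2  2  2  2  2  2  2
 D  0  1  1  1  2  2  2  2  2  2  2  2  2
 E  0  1  1  1  2  3  3  3  3  3  3  3  3
 D  0  1  1  1  2  3  3  3  3  3  3  3  3
 H  0  1  2  2  2  3  4  4  4  4  4  4  4
 M  0  1  2  2  2  3  4  4  5  5  5  5  5
 Q  0  1  2  2  2  3  4  4  5  6  6  6  6
 Q  0  1  2  2  2  3  4  4  5  6  7  7  7
 M  0  1  2  2  2  3  4  4  5  6  7  8  8
 E  0  1  2  2  2  3  4  4  5  6  7  8  9
dp[11][12] = 9. One LCS (by backtracking along matches): HDEHMQQME.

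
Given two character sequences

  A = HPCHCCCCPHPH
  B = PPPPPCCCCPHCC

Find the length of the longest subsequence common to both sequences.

One common subsequence of length 7: P [2,5] → C [5,6] → C [6,7] → C [7,8] → C [8,9] → P [9,10] → H [10,11]. dp[12][13] = 7 confirms this is the maximum.

7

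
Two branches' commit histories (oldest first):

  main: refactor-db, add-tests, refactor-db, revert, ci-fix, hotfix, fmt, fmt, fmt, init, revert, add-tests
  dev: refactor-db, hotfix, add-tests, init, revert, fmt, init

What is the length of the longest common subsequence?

5

Taking refactor-db (main #1, dev #1), add-tests (main #2, dev #3), revert (main #4, dev #5), fmt (main #9, dev #6), init (main #10, dev #7) gives a common subsequence of length 5. The LCS DP gives dp[12][7] = 5, so this is optimal.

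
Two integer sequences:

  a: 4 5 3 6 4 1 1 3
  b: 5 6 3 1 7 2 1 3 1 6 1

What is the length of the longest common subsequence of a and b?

5

Let dp[i][j] be the LCS length of the first i values of a and the first j values of b. dp[i][j] = dp[i-1][j-1]+1 when the i-th and j-th values match, else max(dp[i-1][j], dp[i][j-1]).
    ·  5  6  3  1  7  2  1  3  1  6  1
 ·  0  0  0  0  0  0  0  0  0  0  0  0
 4  0  0  0  0  0  0  0  0  0  0  0  0
 5  0  1  1  1  1  1  1  1  1  1  1  1
 3  0  1  1  2  2  2  2  2  2  2  2  2
 6  0  1  2  2  2  2  2  2  2  2  3  3
 4  0  1  2  2  2  2  2  2  2  2  3  3
 1  0  1  2  2  3  3  3  3  3  3  3  4
 1  0  1  2  2  3  3  3  4  4  4  4  4
 3  0  1  2  3  3  3  3  4  5  5  5  5
dp[8][11] = 5. One LCS (by backtracking along matches): 5, 3, 1, 1, 3.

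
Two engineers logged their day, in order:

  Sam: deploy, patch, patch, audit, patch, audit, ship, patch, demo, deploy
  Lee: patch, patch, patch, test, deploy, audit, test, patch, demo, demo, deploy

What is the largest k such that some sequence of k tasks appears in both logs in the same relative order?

7

Pick patch [2,1] → patch [3,2] → patch [5,3] → audit [6,6] → patch [8,8] → demo [9,10] → deploy [10,11]; all 7 tasks appear in both, in order. Since dp[10][11] = 7, nothing longer is possible.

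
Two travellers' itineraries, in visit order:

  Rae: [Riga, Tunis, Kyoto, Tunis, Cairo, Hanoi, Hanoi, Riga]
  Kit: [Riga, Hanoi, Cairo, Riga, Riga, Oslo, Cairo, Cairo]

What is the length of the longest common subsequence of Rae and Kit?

Match Riga (Rae #1, Kit #1), then Cairo (Rae #5, Kit #3), then Riga (Rae #8, Kit #5) — 3 stops in the same relative order in both. Since dp[8][8] = 3, nothing longer is possible.

3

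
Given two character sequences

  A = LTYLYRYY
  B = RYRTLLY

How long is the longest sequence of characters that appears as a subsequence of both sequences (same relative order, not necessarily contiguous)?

3

Let dp[i][j] be the LCS length of the first i characters of A and the first j characters of B. dp[i][j] = dp[i-1][j-1]+1 when the i-th and j-th characters match, else max(dp[i-1][j], dp[i][j-1]).
    ·  R  Y  R  T  L  L  Y
 ·  0  0  0  0  0  0  0  0
 L  0  0  0  0  0  1  1  1
 T  0  0  0  0  1  1  1  1
 Y  0  0  1  1  1  1  1  2
 L  0  0  1  1  1  2  2  2
 Y  0  0  1  1  1  2  2  3
 R  0  1  1  2  2  2  2  3
 Y  0  1  2  2  2  2  2  3
 Y  0  1  2  2  2  2  2  3
dp[8][7] = 3. One LCS (by backtracking along matches): LLY.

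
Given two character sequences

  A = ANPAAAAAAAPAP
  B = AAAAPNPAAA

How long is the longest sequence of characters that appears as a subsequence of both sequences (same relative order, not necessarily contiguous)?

Taking A (A #1, B #1), A (A #4, B #2), A (A #5, B #3), A (A #6, B #4), A (A #9, B #8), A (A #10, B #9), A (A #12, B #10) gives a common subsequence of length 7. The LCS DP gives dp[13][10] = 7, so this is optimal.

7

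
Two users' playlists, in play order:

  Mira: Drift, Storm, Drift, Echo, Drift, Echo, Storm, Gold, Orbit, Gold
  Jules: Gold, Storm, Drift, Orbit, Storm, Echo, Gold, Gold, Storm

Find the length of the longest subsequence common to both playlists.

5

Pick Drift [1,3] → Storm [2,5] → Echo [6,6] → Gold [8,7] → Gold [10,8]; all 5 songs appear in both, in order, and the DP table's final entry dp[10][9] is also 5, so no common subsequence is longer.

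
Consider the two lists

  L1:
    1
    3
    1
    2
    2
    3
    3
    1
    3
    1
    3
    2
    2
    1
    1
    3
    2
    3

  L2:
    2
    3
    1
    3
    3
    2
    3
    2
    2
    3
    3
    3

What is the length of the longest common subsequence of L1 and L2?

Taking 3 at L1[2]=L2[2] → 1 at L1[3]=L2[3] → 3 at L1[6]=L2[4] → 3 at L1[7]=L2[5] → 3 at L1[11]=L2[7] → 2 at L1[12]=L2[8] → 2 at L1[13]=L2[9] → 3 at L1[16]=L2[11] → 3 at L1[18]=L2[12] gives a common subsequence of length 9. dp[18][12] = 9 confirms this is the maximum.

9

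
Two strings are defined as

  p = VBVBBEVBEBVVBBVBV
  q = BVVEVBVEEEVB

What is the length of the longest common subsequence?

8

Pick V [1,2], then V [3,3], then E [6,4], then V [7,5], then B [8,6], then E [9,10], then V [15,11], then B [16,12]; all 8 characters appear in both, in order. Since dp[17][12] = 8, nothing longer is possible.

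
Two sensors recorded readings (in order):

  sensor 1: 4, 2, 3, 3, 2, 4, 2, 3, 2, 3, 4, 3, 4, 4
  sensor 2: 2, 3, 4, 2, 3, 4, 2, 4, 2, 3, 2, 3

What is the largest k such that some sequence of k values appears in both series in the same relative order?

Taking 4 at sensor 1[1]=sensor 2[3], 2 at sensor 1[2]=sensor 2[4], 3 at sensor 1[3]=sensor 2[5], 2 at sensor 1[5]=sensor 2[7], 4 at sensor 1[6]=sensor 2[8], 2 at sensor 1[7]=sensor 2[9], 3 at sensor 1[8]=sensor 2[10], 2 at sensor 1[9]=sensor 2[11], 3 at sensor 1[12]=sensor 2[12] gives a common subsequence of length 9. The LCS DP gives dp[14][12] = 9, so this is optimal.

9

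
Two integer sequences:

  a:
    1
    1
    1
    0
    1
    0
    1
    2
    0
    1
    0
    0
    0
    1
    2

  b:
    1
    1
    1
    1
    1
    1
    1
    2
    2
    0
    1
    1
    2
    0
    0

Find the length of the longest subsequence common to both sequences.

Taking 1 [1,3], 1 [2,4], 1 [3,5], 1 [5,6], 1 [7,7], 2 [8,9], 0 [9,10], 1 [10,12], 0 [12,14], 0 [13,15] gives a common subsequence of length 10. Since dp[15][15] = 10, nothing longer is possible.

10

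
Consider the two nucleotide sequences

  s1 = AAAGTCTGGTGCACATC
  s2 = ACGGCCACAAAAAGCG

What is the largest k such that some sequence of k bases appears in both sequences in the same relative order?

9

Pick A at s1[3]=s2[1] → C at s1[6]=s2[2] → G at s1[8]=s2[3] → G at s1[9]=s2[4] → C at s1[12]=s2[6] → A at s1[13]=s2[7] → C at s1[14]=s2[8] → A at s1[15]=s2[13] → C at s1[17]=s2[15]; all 9 bases appear in both, in order, and the DP table's final entry dp[17][16] is also 9, so no common subsequence is longer.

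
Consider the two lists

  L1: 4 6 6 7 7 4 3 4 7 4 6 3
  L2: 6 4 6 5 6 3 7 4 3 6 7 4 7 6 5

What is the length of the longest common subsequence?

9

Match 4 at L1[1]=L2[2], then 6 at L1[2]=L2[3], then 6 at L1[3]=L2[5], then 7 at L1[5]=L2[7], then 4 at L1[6]=L2[8], then 3 at L1[7]=L2[9], then 4 at L1[8]=L2[12], then 7 at L1[9]=L2[13], then 6 at L1[11]=L2[14] — 9 values in the same relative order in both, and the DP table's final entry dp[12][15] is also 9, so no common subsequence is longer.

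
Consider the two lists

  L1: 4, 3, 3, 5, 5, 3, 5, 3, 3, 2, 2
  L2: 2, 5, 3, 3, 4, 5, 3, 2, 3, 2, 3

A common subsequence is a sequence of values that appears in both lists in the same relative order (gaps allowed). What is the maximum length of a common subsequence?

Let dp[i][j] be the LCS length of the first i values of L1 and the first j values of L2. dp[i][j] = dp[i-1][j-1]+1 when the i-th and j-th values match, else max(dp[i-1][j], dp[i][j-1]).
    ·  2  5  3  3  4  5  3  2  3  2  3
 ·  0  0  0  0  0  0  0  0  0  0  0  0
 4  0  0  0  0  0  1  1  1  1  1  1  1
 3  0  0  0  1  1  1  1  2  2  2  2  2
 3  0  0  0  1  2  2  2  2  2  3  3  3
 5  0  0  1  1  2  2  3  3  3  3  3  3
 5  0  0  1  1  2  2  3  3  3  3  3  3
 3  0  0  1  2  2  2  3  4  4  4  4  4
 5  0  0  1  2  2  2  3  4  4  4  4  4
 3  0  0  1  2  3  3  3  4  4  5  5  5
 3  0  0  1  2  3  3  3  4  4  5  5  6
 2  0  1  1  2  3  3  3  4  5  5  6  6
 2  0  1  1  2  3  3  3  4  5  5  6  6
dp[11][11] = 6. One LCS (by backtracking along matches): 3, 3, 5, 3, 3, 3.

6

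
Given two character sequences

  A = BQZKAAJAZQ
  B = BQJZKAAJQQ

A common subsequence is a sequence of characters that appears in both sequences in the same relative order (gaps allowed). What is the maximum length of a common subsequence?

8

Taking B [1,1]; then Q [2,2]; then Z [3,4]; then K [4,5]; then A [5,6]; then A [6,7]; then J [7,8]; then Q [10,10] gives a common subsequence of length 8. The LCS DP gives dp[10][10] = 8, so this is optimal.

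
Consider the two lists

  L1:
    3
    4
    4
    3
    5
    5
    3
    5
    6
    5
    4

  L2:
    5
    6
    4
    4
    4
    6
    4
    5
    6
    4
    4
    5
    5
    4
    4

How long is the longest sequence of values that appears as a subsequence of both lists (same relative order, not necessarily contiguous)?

One common subsequence of length 6: 4 (L1 #2, L2 #5) → 4 (L1 #3, L2 #7) → 5 (L1 #5, L2 #8) → 5 (L1 #6, L2 #12) → 5 (L1 #8, L2 #13) → 4 (L1 #11, L2 #15). dp[11][15] = 6 confirms this is the maximum.

6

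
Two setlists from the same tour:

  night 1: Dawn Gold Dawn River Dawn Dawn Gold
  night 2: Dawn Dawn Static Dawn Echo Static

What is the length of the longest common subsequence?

Taking Dawn at night 1[1]=night 2[1] → Dawn at night 1[3]=night 2[2] → Dawn at night 1[5]=night 2[4] gives a common subsequence of length 3, and the DP table's final entry dp[7][6] is also 3, so no common subsequence is longer.

3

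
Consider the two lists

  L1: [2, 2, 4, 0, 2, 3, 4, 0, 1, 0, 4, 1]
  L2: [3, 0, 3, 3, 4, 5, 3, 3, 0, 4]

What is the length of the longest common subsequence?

5

Taking 0 (L1 #4, L2 #2), 3 (L1 #6, L2 #4), 4 (L1 #7, L2 #5), 0 (L1 #10, L2 #9), 4 (L1 #11, L2 #10) gives a common subsequence of length 5. dp[12][10] = 5 confirms this is the maximum.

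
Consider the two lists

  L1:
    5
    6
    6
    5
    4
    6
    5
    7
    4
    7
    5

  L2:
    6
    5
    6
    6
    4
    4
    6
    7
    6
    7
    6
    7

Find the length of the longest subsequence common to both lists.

7

Taking 5 (L1 #1, L2 #2) → 6 (L1 #2, L2 #3) → 6 (L1 #3, L2 #4) → 4 (L1 #5, L2 #6) → 6 (L1 #6, L2 #9) → 7 (L1 #8, L2 #10) → 7 (L1 #10, L2 #12) gives a common subsequence of length 7. dp[11][12] = 7 confirms this is the maximum.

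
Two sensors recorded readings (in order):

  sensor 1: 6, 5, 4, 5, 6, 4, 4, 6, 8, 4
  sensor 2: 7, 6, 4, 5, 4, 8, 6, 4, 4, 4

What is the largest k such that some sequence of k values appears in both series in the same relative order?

Pick 6 [1,2] → 5 [2,4] → 4 [3,5] → 6 [5,7] → 4 [6,8] → 4 [7,9] → 4 [10,10]; all 7 values appear in both, in order, and the DP table's final entry dp[10][10] is also 7, so no common subsequence is longer.

7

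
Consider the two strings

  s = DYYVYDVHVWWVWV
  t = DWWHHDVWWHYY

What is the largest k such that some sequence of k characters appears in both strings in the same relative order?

Match D (s #1, t #1), D (s #6, t #6), V (s #9, t #7), W (s #10, t #8), W (s #11, t #9) — 5 characters in the same relative order in both. Since dp[14][12] = 5, nothing longer is possible.

5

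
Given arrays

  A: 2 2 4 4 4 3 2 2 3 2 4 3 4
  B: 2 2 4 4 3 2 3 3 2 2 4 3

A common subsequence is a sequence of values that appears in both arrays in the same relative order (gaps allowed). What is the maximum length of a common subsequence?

10

One common subsequence of length 10: 2 at A[1]=B[1] → 2 at A[2]=B[2] → 4 at A[4]=B[3] → 4 at A[5]=B[4] → 3 at A[6]=B[5] → 2 at A[7]=B[6] → 2 at A[8]=B[9] → 2 at A[10]=B[10] → 4 at A[11]=B[11] → 3 at A[12]=B[12]. Since dp[13][12] = 10, nothing longer is possible.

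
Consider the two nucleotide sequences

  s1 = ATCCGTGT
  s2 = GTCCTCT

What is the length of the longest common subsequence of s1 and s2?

5

Let dp[i][j] be the LCS length of the first i bases of s1 and the first j bases of s2. dp[i][j] = dp[i-1][j-1]+1 when the i-th and j-th bases match, else max(dp[i-1][j], dp[i][j-1]).
    ·  G  T  C  C  T  C  T
 ·  0  0  0  0  0  0  0  0
 A  0  0  0  0  0  0  0  0
 T  0  0  1  1  1  1  1  1
 C  0  0  1  2  2  2  2  2
 C  0  0  1  2  3  3  3  3
 G  0  1  1  2  3  3  3  3
 T  0  1  2  2  3  4  4  4
 G  0  1  2  2  3  4  4  4
 T  0  1  2  2  3  4  4  5
dp[8][7] = 5. One LCS (by backtracking along matches): TCCTT.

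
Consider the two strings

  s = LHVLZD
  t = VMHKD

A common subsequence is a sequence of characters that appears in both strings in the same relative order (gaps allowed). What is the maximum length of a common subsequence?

2

Let dp[i][j] be the LCS length of the first i characters of s and the first j characters of t. dp[i][j] = dp[i-1][j-1]+1 when the i-th and j-th characters match, else max(dp[i-1][j], dp[i][j-1]).
    ·  V  M  H  K  D
 ·  0  0  0  0  0  0
 L  0  0  0  0  0  0
 H  0  0  0  1  1  1
 V  0  1  1  1  1  1
 L  0  1  1  1  1  1
 Z  0  1  1  1  1  1
 D  0  1  1  1  1  2
dp[6][5] = 2. One LCS (by backtracking along matches): HD.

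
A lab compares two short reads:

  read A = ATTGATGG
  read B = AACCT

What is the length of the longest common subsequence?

Let dp[i][j] be the LCS length of the first i bases of read A and the first j bases of read B. dp[i][j] = dp[i-1][j-1]+1 when the i-th and j-th bases match, else max(dp[i-1][j], dp[i][j-1]).
    ·  A  A  C  C  T
 ·  0  0  0  0  0  0
 A  0  1  1  1  1  1
 T  0  1  1  1  1  2
 T  0  1  1  1  1  2
 G  0  1  1  1  1  2
 A  0  1  2  2  2  2
 T  0  1  2  2  2  3
 G  0  1  2  2  2  3
 G  0  1  2  2  2  3
dp[8][5] = 3. One LCS (by backtracking along matches): AAT.

3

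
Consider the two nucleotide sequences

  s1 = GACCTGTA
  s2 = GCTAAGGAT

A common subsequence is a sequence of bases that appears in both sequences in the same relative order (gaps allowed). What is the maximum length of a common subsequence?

Match G [1,1], C [4,2], T [5,3], G [6,7], T [7,9] — 5 bases in the same relative order in both. The LCS DP gives dp[8][9] = 5, so this is optimal.

5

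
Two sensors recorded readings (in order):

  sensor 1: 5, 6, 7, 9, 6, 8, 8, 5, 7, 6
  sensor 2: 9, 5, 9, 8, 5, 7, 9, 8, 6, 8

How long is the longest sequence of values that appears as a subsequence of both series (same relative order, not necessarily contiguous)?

Match 5 at sensor 1[1]=sensor 2[2]; then 9 at sensor 1[4]=sensor 2[3]; then 8 at sensor 1[7]=sensor 2[4]; then 5 at sensor 1[8]=sensor 2[5]; then 7 at sensor 1[9]=sensor 2[6]; then 6 at sensor 1[10]=sensor 2[9] — 6 values in the same relative order in both, and the DP table's final entry dp[10][10] is also 6, so no common subsequence is longer.

6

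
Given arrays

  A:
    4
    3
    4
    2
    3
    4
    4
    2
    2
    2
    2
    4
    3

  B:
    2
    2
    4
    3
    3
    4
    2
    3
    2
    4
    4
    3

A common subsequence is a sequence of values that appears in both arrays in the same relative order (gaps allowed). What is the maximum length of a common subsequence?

8

Taking 4 [1,3], then 3 [2,5], then 4 [3,6], then 2 [4,7], then 3 [5,8], then 4 [7,10], then 4 [12,11], then 3 [13,12] gives a common subsequence of length 8. The LCS DP gives dp[13][12] = 8, so this is optimal.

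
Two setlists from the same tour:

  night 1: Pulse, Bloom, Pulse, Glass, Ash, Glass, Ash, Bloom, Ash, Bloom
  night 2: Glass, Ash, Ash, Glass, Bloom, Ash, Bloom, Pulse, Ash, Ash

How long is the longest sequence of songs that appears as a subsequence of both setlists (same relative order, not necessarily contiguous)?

One common subsequence of length 6: Glass (night 1 #4, night 2 #1), Ash (night 1 #5, night 2 #3), Glass (night 1 #6, night 2 #4), Ash (night 1 #7, night 2 #6), Bloom (night 1 #8, night 2 #7), Ash (night 1 #9, night 2 #10). dp[10][10] = 6 confirms this is the maximum.

6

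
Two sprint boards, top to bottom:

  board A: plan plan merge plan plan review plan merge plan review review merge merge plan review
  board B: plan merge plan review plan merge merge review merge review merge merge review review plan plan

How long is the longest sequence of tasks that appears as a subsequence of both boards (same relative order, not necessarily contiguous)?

Taking plan [2,1], then merge [3,2], then plan [5,3], then review [6,4], then plan [7,5], then merge [8,7], then review [10,8], then review [11,10], then merge [12,11], then merge [13,12], then plan [14,16] gives a common subsequence of length 11. Since dp[15][16] = 11, nothing longer is possible.

11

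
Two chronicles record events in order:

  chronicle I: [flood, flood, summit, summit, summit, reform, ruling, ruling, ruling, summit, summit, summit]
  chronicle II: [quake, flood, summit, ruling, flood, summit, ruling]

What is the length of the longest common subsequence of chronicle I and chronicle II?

4

Taking flood at chronicle I[1]=chronicle II[2] → flood at chronicle I[2]=chronicle II[5] → summit at chronicle I[5]=chronicle II[6] → ruling at chronicle I[9]=chronicle II[7] gives a common subsequence of length 4, and the DP table's final entry dp[12][7] is also 4, so no common subsequence is longer.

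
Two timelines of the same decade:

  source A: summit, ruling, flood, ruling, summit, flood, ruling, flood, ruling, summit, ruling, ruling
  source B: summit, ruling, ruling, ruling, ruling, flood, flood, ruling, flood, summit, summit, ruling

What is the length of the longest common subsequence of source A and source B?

8

One common subsequence of length 8: summit at source A[1]=source B[1] → ruling at source A[2]=source B[5] → flood at source A[3]=source B[6] → flood at source A[6]=source B[7] → ruling at source A[7]=source B[8] → flood at source A[8]=source B[9] → summit at source A[10]=source B[11] → ruling at source A[12]=source B[12]. Since dp[12][12] = 8, nothing longer is possible.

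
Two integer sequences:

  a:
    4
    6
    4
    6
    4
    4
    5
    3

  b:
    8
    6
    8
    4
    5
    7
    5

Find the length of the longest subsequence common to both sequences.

3

Match 6 [2,2] → 4 [3,4] → 5 [7,7] — 3 values in the same relative order in both. Since dp[8][7] = 3, nothing longer is possible.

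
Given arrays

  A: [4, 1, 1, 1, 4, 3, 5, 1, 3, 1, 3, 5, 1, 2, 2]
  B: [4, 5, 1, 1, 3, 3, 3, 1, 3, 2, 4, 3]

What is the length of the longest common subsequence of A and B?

8

One common subsequence of length 8: 4 [1,1]; then 1 [2,3]; then 1 [3,4]; then 3 [6,6]; then 3 [9,7]; then 1 [10,8]; then 3 [11,9]; then 2 [14,10]. Since dp[15][12] = 8, nothing longer is possible.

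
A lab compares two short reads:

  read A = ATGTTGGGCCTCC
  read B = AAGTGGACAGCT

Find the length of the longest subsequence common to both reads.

Match A at read A[1]=read B[2]; then G at read A[3]=read B[3]; then T at read A[5]=read B[4]; then G at read A[6]=read B[5]; then G at read A[7]=read B[6]; then G at read A[8]=read B[10]; then C at read A[10]=read B[11]; then T at read A[11]=read B[12] — 8 bases in the same relative order in both. The LCS DP gives dp[13][12] = 8, so this is optimal.

8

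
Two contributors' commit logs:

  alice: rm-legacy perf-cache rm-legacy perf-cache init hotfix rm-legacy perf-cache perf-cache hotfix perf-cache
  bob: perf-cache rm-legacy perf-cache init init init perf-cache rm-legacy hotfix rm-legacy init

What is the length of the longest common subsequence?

6

One common subsequence of length 6: perf-cache (alice #2, bob #1) → rm-legacy (alice #3, bob #2) → perf-cache (alice #4, bob #3) → init (alice #5, bob #6) → hotfix (alice #6, bob #9) → rm-legacy (alice #7, bob #10). The LCS DP gives dp[11][11] = 6, so this is optimal.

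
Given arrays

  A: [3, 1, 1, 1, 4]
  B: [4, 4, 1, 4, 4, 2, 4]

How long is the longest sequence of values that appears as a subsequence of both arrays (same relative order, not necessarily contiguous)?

2

Let dp[i][j] be the LCS length of the first i values of A and the first j values of B. dp[i][j] = dp[i-1][j-1]+1 when the i-th and j-th values match, else max(dp[i-1][j], dp[i][j-1]).
    ·  4  4  1  4  4  2  4
 ·  0  0  0  0  0  0  0  0
 3  0  0  0  0  0  0  0  0
 1  0  0  0  1  1  1  1  1
 1  0  0  0  1  1  1  1  1
 1  0  0  0  1  1  1  1  1
 4  0  1  1  1  2  2  2  2
dp[5][7] = 2. One LCS (by backtracking along matches): 1, 4.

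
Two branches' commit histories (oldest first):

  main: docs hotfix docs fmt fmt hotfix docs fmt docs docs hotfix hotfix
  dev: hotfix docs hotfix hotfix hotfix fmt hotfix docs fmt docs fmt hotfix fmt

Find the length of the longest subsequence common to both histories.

8

One common subsequence of length 8: docs (main #1, dev #2); then hotfix (main #2, dev #5); then fmt (main #5, dev #6); then hotfix (main #6, dev #7); then docs (main #7, dev #8); then fmt (main #8, dev #9); then docs (main #9, dev #10); then hotfix (main #11, dev #12). The LCS DP gives dp[12][13] = 8, so this is optimal.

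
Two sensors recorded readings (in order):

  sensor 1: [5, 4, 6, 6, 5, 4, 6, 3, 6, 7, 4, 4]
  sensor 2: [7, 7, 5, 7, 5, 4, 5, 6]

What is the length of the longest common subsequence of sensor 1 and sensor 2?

4

Match 5 (sensor 1 #1, sensor 2 #5), 4 (sensor 1 #2, sensor 2 #6), 5 (sensor 1 #5, sensor 2 #7), 6 (sensor 1 #9, sensor 2 #8) — 4 values in the same relative order in both. The LCS DP gives dp[12][8] = 4, so this is optimal.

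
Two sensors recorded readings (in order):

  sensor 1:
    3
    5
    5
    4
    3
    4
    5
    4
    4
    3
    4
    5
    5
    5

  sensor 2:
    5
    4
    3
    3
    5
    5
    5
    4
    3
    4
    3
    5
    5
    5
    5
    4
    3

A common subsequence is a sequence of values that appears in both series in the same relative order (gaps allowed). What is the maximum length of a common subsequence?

One common subsequence of length 10: 3 [1,4]; then 5 [2,6]; then 5 [3,7]; then 4 [4,8]; then 3 [5,9]; then 4 [6,10]; then 5 [7,12]; then 5 [12,13]; then 5 [13,14]; then 5 [14,15], and the DP table's final entry dp[14][17] is also 10, so no common subsequence is longer.

10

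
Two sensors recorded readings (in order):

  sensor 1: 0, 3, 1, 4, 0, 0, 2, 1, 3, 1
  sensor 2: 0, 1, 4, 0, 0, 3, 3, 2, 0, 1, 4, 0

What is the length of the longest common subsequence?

Let dp[i][j] be the LCS length of the first i values of sensor 1 and the first j values of sensor 2. dp[i][j] = dp[i-1][j-1]+1 when the i-th and j-th values match, else max(dp[i-1][j], dp[i][j-1]).
    ·  0  1  4  0  0  3  3  2  0  1  4  0
 ·  0  0  0  0  0  0  0  0  0  0  0  0  0
 0  0  1  1  1  1  1  1  1  1  1  1  1  1
 3  0  1  1  1  1  1  2  2  2  2  2  2  2
 1  0  1  2  2  2  2  2  2  2  2  3  3  3
 4  0  1  2  3  3  3  3  3  3  3  3  4  4
 0  0  1  2  3  4  4  4  4  4  4  4  4  5
 0  0  1  2  3  4  5  5  5  5  5  5  5  5
 2  0  1  2  3  4  5  5  5  6  6  6  6  6
 1  0  1  2  3  4  5  5  5  6  6  7  7  7
 3  0  1  2  3  4  5  6  6  6  6  7  7  7
 1  0  1  2  3  4  5  6  6  6  6  7  7  7
dp[10][12] = 7. One LCS (by backtracking along matches): 0, 1, 4, 0, 0, 2, 1.

7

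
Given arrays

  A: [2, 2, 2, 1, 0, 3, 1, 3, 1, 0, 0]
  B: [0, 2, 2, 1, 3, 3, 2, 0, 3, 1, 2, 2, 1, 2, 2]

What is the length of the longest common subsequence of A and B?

Match 2 at A[1]=B[2], then 2 at A[2]=B[3], then 2 at A[3]=B[7], then 0 at A[5]=B[8], then 3 at A[6]=B[9], then 1 at A[7]=B[10], then 1 at A[9]=B[13] — 7 values in the same relative order in both. The LCS DP gives dp[11][15] = 7, so this is optimal.

7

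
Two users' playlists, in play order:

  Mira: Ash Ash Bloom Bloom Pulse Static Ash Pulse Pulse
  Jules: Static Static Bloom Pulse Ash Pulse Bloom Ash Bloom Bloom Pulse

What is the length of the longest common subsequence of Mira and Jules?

5

One common subsequence of length 5: Ash (Mira #1, Jules #5), Ash (Mira #2, Jules #8), Bloom (Mira #3, Jules #9), Bloom (Mira #4, Jules #10), Pulse (Mira #9, Jules #11). The LCS DP gives dp[9][11] = 5, so this is optimal.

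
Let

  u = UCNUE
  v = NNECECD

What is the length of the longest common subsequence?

Let dp[i][j] be the LCS length of the first i characters of u and the first j characters of v. dp[i][j] = dp[i-1][j-1]+1 when the i-th and j-th characters match, else max(dp[i-1][j], dp[i][j-1]).
    ·  N  N  E  C  E  C  D
 ·  0  0  0  0  0  0  0  0
 U  0  0  0  0  0  0  0  0
 C  0  0  0  0  1  1  1  1
 N  0  1  1  1  1  1  1  1
 U  0  1  1  1  1  1  1  1
 E  0  1  1  2  2  2  2  2
dp[5][7] = 2. One LCS (by backtracking along matches): CE.

2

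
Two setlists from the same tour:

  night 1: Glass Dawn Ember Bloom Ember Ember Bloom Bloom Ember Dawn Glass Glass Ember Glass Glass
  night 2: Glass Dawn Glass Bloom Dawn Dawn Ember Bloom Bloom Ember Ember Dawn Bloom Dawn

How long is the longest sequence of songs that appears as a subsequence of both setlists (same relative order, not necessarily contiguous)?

Pick Glass (night 1 #1, night 2 #3) → Dawn (night 1 #2, night 2 #6) → Ember (night 1 #3, night 2 #7) → Bloom (night 1 #4, night 2 #9) → Ember (night 1 #5, night 2 #10) → Ember (night 1 #6, night 2 #11) → Bloom (night 1 #8, night 2 #13) → Dawn (night 1 #10, night 2 #14); all 8 songs appear in both, in order. dp[15][14] = 8 confirms this is the maximum.

8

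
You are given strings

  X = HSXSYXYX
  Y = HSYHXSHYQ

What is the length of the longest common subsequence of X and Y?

5

Let dp[i][j] be the LCS length of the first i characters of X and the first j characters of Y. dp[i][j] = dp[i-1][j-1]+1 when the i-th and j-th characters match, else max(dp[i-1][j], dp[i][j-1]).
    ·  H  S  Y  H  X  S  H  Y  Q
 ·  0  0  0  0  0  0  0  0  0  0
 H  0  1  1  1  1  1  1  1  1  1
 S  0  1  2  2  2  2  2  2  2  2
 X  0  1  2  2  2  3  3  3  3  3
 S  0  1  2  2  2  3  4  4  4  4
 Y  0  1  2  3  3  3  4  4  5  5
 X  0  1  2  3  3  4  4  4  5  5
 Y  0  1  2  3  3  4  4  4  5  5
 X  0  1  2  3  3  4  4  4  5  5
dp[8][9] = 5. One LCS (by backtracking along matches): HSXSY.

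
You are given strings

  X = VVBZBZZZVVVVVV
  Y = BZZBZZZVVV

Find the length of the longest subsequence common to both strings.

Match B at X[3]=Y[1], then Z at X[4]=Y[3], then B at X[5]=Y[4], then Z at X[6]=Y[5], then Z at X[7]=Y[6], then Z at X[8]=Y[7], then V at X[12]=Y[8], then V at X[13]=Y[9], then V at X[14]=Y[10] — 9 characters in the same relative order in both. Since dp[14][10] = 9, nothing longer is possible.

9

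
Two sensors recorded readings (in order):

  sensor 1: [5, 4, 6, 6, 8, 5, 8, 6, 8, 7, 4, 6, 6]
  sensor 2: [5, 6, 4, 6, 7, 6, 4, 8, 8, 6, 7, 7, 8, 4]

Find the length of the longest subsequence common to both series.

Pick 5 at sensor 1[1]=sensor 2[1], then 4 at sensor 1[2]=sensor 2[3], then 6 at sensor 1[3]=sensor 2[4], then 6 at sensor 1[4]=sensor 2[6], then 8 at sensor 1[5]=sensor 2[8], then 8 at sensor 1[7]=sensor 2[9], then 6 at sensor 1[8]=sensor 2[10], then 8 at sensor 1[9]=sensor 2[13], then 4 at sensor 1[11]=sensor 2[14]; all 9 values appear in both, in order. The LCS DP gives dp[13][14] = 9, so this is optimal.

9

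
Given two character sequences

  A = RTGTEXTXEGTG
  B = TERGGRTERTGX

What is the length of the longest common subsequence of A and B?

6

One common subsequence of length 6: R at A[1]=B[3], then G at A[3]=B[5], then T at A[4]=B[7], then E at A[5]=B[8], then T at A[7]=B[10], then X at A[8]=B[12]. dp[12][12] = 6 confirms this is the maximum.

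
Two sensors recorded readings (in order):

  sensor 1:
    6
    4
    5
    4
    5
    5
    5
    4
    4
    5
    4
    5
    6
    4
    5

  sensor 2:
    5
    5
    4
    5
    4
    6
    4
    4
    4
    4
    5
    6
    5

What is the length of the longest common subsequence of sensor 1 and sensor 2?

9

One common subsequence of length 9: 4 (sensor 1 #2, sensor 2 #3), then 5 (sensor 1 #3, sensor 2 #4), then 4 (sensor 1 #4, sensor 2 #7), then 4 (sensor 1 #8, sensor 2 #8), then 4 (sensor 1 #9, sensor 2 #9), then 4 (sensor 1 #11, sensor 2 #10), then 5 (sensor 1 #12, sensor 2 #11), then 6 (sensor 1 #13, sensor 2 #12), then 5 (sensor 1 #15, sensor 2 #13). The LCS DP gives dp[15][13] = 9, so this is optimal.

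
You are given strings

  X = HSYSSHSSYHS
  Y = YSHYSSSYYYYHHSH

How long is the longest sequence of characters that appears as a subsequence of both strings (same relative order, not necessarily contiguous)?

8

Taking H at X[1]=Y[3], then Y at X[3]=Y[4], then S at X[4]=Y[5], then S at X[5]=Y[6], then S at X[7]=Y[7], then Y at X[9]=Y[11], then H at X[10]=Y[13], then S at X[11]=Y[14] gives a common subsequence of length 8. dp[11][15] = 8 confirms this is the maximum.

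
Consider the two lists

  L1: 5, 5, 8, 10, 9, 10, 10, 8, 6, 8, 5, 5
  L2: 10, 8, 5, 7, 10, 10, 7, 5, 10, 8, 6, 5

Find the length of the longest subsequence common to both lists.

Let dp[i][j] be the LCS length of the first i values of L1 and the first j values of L2. dp[i][j] = dp[i-1][j-1]+1 when the i-th and j-th values match, else max(dp[i-1][j], dp[i][j-1]).
    · 10  8  5  7 10 10  7  5 10  8  6  5
 ·  0  0  0  0  0  0  0  0  0  0  0  0  0
 5  0  0  0  1  1  1  1  1  1  1  1  1  1
 5  0  0  0  1  1  1  1  1  2  2  2  2  2
 8  0  0  1  1  1  1  1  1  2  2  3  3  3
10  0  1  1  1  1  2  2  2  2  3  3  3  3
 9  0  1  1  1  1  2  2  2  2  3  3  3  3
10  0  1  1  1  1  2  3  3  3  3  3  3  3
10  0  1  1  1  1  2  3  3  3  4  4  4  4
 8  0  1  2  2  2  2  3  3  3  4  5  5  5
 6  0  1  2  2  2  2  3  3  3  4  5  6  6
 8  0  1  2  2  2  2  3  3  3  4  5  6  6
 5  0  1  2  3  3  3  3  3  4  4  5  6  7
 5  0  1  2  3  3  3  3  3  4  4  5  6  7
dp[12][12] = 7. One LCS (by backtracking along matches): 5, 10, 10, 10, 8, 6, 5.

7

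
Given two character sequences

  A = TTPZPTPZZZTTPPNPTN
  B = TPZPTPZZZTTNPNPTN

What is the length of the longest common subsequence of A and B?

16

Pick T [2,1], P [3,2], Z [4,3], P [5,4], T [6,5], P [7,6], Z [8,7], Z [9,8], Z [10,9], T [11,10], T [12,11], P [14,13], N [15,14], P [16,15], T [17,16], N [18,17]; all 16 characters appear in both, in order. The LCS DP gives dp[18][17] = 16, so this is optimal.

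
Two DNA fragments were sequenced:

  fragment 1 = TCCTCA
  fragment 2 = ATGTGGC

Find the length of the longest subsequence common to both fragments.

3

Match T (fragment 1 #1, fragment 2 #2); then T (fragment 1 #4, fragment 2 #4); then C (fragment 1 #5, fragment 2 #7) — 3 bases in the same relative order in both. dp[6][7] = 3 confirms this is the maximum.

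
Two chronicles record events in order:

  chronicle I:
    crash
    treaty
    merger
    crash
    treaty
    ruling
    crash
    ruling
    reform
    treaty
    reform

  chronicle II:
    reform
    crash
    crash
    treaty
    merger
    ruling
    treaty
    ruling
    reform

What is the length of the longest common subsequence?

6

Match crash at chronicle I[1]=chronicle II[3], then treaty at chronicle I[2]=chronicle II[4], then merger at chronicle I[3]=chronicle II[5], then treaty at chronicle I[5]=chronicle II[7], then ruling at chronicle I[8]=chronicle II[8], then reform at chronicle I[11]=chronicle II[9] — 6 events in the same relative order in both. dp[11][9] = 6 confirms this is the maximum.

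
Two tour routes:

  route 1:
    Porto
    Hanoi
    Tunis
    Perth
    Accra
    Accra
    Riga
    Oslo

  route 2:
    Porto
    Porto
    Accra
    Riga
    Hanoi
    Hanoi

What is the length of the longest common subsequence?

One common subsequence of length 3: Porto at route 1[1]=route 2[2], Accra at route 1[6]=route 2[3], Riga at route 1[7]=route 2[4]. The LCS DP gives dp[8][6] = 3, so this is optimal.

3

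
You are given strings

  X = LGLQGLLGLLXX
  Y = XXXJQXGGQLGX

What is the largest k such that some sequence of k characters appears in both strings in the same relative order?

5

Pick G (X #2, Y #8), Q (X #4, Y #9), L (X #7, Y #10), G (X #8, Y #11), X (X #12, Y #12); all 5 characters appear in both, in order, and the DP table's final entry dp[12][12] is also 5, so no common subsequence is longer.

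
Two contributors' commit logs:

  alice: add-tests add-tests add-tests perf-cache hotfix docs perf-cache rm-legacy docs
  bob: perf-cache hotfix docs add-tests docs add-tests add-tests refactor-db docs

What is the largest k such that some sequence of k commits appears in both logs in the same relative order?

4

Taking add-tests [1,4], then add-tests [2,6], then add-tests [3,7], then docs [9,9] gives a common subsequence of length 4. The LCS DP gives dp[9][9] = 4, so this is optimal.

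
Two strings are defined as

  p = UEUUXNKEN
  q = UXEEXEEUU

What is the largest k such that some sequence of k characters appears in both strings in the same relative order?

Let dp[i][j] be the LCS length of the first i characters of p and the first j characters of q. dp[i][j] = dp[i-1][j-1]+1 when the i-th and j-th characters match, else max(dp[i-1][j], dp[i][j-1]).
    ·  U  X  E  E  X  E  E  U  U
 ·  0  0  0  0  0  0  0  0  0  0
 U  0  1  1  1  1  1  1  1  1  1
 E  0  1  1  2  2  2  2  2  2  2
 U  0  1  1  2  2  2  2  2  3  3
 U  0  1  1  2  2  2  2  2  3  4
 X  0  1  2  2  2  3  3  3  3  4
 N  0  1  2  2  2  3  3  3  3  4
 K  0  1  2  2  2  3  3  3  3  4
 E  0  1  2  3  3  3  4  4  4  4
 N  0  1  2  3  3  3  4  4  4  4
dp[9][9] = 4. One LCS (by backtracking along matches): UEUU.

4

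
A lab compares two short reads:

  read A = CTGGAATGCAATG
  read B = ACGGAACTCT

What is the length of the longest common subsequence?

8

Pick C (read A #1, read B #2), then G (read A #3, read B #3), then G (read A #4, read B #4), then A (read A #5, read B #5), then A (read A #6, read B #6), then T (read A #7, read B #8), then C (read A #9, read B #9), then T (read A #12, read B #10); all 8 bases appear in both, in order. Since dp[13][10] = 8, nothing longer is possible.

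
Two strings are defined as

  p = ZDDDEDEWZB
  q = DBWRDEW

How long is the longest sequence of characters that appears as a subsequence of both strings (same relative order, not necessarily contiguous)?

4

Pick D at p[2]=q[1], D at p[6]=q[5], E at p[7]=q[6], W at p[8]=q[7]; all 4 characters appear in both, in order. dp[10][7] = 4 confirms this is the maximum.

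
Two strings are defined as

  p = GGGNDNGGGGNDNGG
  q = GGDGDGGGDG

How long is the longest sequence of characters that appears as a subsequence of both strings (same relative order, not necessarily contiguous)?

9

Let dp[i][j] be the LCS length of the first i characters of p and the first j characters of q. dp[i][j] = dp[i-1][j-1]+1 when the i-th and j-th characters match, else max(dp[i-1][j], dp[i][j-1]).
    ·  G  G  D  G  D  G  G  G  D  G
 ·  0  0  0  0  0  0  0  0  0  0  0
 G  0  1  1  1  1  1  1  1  1  1  1
 G  0  1  2  2  2  2  2  2  2  2  2
 G  0  1  2  2  3  3  3  3  3  3  3
 N  0  1  2  2  3  3  3  3  3  3  3
 D  0  1  2  3  3  4  4  4  4  4  4
 N  0  1  2  3  3  4  4  4  4  4  4
 G  0  1  2  3  4  4  5  5  5  5  5
 G  0  1  2  3  4  4  5  6  6  6  6
 G  0  1  2  3  4  4  5  6  7  7  7
 G  0  1  2  3  4  4  5  6  7  7  8
 N  0  1  2  3  4  4  5  6  7  7  8
 D  0  1  2  3  4  5  5  6  7  8  8
 N  0  1  2  3  4  5  5  6  7  8  8
 G  0  1  2  3  4  5  6  6  7  8  9
 G  0  1  2  3  4  5  6  7  7  8  9
dp[15][10] = 9. One LCS (by backtracking along matches): GGGDGGGDG.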